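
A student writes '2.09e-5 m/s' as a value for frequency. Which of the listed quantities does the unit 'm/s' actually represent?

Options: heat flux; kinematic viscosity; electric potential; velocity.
velocity

frequency should have units dimensionally equivalent to 1 / s (e.g. Hz).
The given unit 'm/s' reduces to m / s. Of the listed options, that is the dimensionality of velocity.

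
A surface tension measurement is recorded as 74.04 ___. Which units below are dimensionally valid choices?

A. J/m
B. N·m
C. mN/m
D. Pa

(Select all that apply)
C

surface tension has SI base units: kg / s^2

Checking each option against kg / s^2:
  A. J/m: ✗ does not match
  B. N·m: ✗ does not match
  C. mN/m: ✓ matches
  D. Pa: ✗ does not match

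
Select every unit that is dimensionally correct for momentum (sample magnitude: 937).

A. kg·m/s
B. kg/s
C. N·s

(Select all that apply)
A, C

momentum has SI base units: kg * m / s

Checking each option against kg * m / s:
  A. kg·m/s: ✓ matches
  B. kg/s: ✗ does not match
  C. N·s: ✓ matches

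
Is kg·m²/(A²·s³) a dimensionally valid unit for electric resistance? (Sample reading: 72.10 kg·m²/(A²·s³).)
Yes

electric resistance has SI base units: kg * m^2 / (A^2 * s^3)
kg·m²/(A²·s³) reduces to the same SI base units, so it is a valid unit for electric resistance.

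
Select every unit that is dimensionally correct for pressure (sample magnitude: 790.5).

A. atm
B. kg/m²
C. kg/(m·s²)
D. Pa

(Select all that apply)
A, C, D

pressure has SI base units: kg / (m * s^2)

Checking each option against kg / (m * s^2):
  A. atm: ✓ matches
  B. kg/m²: ✗ does not match
  C. kg/(m·s²): ✓ matches
  D. Pa: ✓ matches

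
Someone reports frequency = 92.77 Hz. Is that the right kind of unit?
Yes

frequency has SI base units: 1 / s
Hz reduces to the same SI base units, so it is a valid unit for frequency.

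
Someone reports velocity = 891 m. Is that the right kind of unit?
No

velocity has SI base units: m / s
m does NOT reduce to m / s; a valid unit for velocity would be e.g. m/s.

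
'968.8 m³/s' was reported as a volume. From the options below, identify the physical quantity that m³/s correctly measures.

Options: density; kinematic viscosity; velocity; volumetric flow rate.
volumetric flow rate

volume should have units dimensionally equivalent to m^3 (e.g. m³).
The given unit 'm³/s' reduces to m^3 / s. Of the listed options, that is the dimensionality of volumetric flow rate.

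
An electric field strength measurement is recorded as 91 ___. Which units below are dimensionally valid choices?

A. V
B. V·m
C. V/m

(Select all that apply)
C

electric field strength has SI base units: kg * m / (A * s^3)

Checking each option against kg * m / (A * s^3):
  A. V: ✗ does not match
  B. V·m: ✗ does not match
  C. V/m: ✓ matches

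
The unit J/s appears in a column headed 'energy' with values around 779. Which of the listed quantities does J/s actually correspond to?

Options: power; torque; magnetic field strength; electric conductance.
power

energy should have units dimensionally equivalent to kg * m^2 / s^2 (e.g. J).
The given unit 'J/s' reduces to kg * m^2 / s^3. Of the listed options, that is the dimensionality of power.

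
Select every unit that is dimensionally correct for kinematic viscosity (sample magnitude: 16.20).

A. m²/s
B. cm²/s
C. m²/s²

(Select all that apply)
A, B

kinematic viscosity has SI base units: m^2 / s

Checking each option against m^2 / s:
  A. m²/s: ✓ matches
  B. cm²/s: ✓ matches
  C. m²/s²: ✗ does not match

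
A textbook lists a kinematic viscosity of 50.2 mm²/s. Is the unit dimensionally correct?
Yes

kinematic viscosity has SI base units: m^2 / s
mm²/s reduces to the same SI base units, so it is a valid unit for kinematic viscosity.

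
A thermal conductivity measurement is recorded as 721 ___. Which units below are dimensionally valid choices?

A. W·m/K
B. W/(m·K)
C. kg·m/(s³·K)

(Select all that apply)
B, C

thermal conductivity has SI base units: kg * m / (s^3 * K)

Checking each option against kg * m / (s^3 * K):
  A. W·m/K: ✗ does not match
  B. W/(m·K): ✓ matches
  C. kg·m/(s³·K): ✓ matches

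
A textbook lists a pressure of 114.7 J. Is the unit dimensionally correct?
No

pressure has SI base units: kg / (m * s^2)
J does NOT reduce to kg / (m * s^2); a valid unit for pressure would be e.g. Pa.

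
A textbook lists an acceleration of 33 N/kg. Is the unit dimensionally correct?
Yes

acceleration has SI base units: m / s^2
N/kg reduces to the same SI base units, so it is a valid unit for acceleration.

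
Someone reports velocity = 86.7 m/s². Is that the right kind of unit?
No

velocity has SI base units: m / s
m/s² does NOT reduce to m / s; a valid unit for velocity would be e.g. m/s.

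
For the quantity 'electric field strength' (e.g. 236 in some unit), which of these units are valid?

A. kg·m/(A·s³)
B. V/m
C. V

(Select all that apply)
A, B

electric field strength has SI base units: kg * m / (A * s^3)

Checking each option against kg * m / (A * s^3):
  A. kg·m/(A·s³): ✓ matches
  B. V/m: ✓ matches
  C. V: ✗ does not match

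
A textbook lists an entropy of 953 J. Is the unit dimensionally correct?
No

entropy has SI base units: kg * m^2 / (s^2 * K)
J does NOT reduce to kg * m^2 / (s^2 * K); a valid unit for entropy would be e.g. J/K.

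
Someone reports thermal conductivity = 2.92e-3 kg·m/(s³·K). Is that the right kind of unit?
Yes

thermal conductivity has SI base units: kg * m / (s^3 * K)
kg·m/(s³·K) reduces to the same SI base units, so it is a valid unit for thermal conductivity.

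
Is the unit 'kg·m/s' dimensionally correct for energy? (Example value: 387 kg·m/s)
No

energy has SI base units: kg * m^2 / s^2
kg·m/s does NOT reduce to kg * m^2 / s^2; a valid unit for energy would be e.g. J.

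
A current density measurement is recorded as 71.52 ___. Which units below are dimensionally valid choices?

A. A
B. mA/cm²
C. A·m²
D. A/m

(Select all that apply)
B

current density has SI base units: A / m^2

Checking each option against A / m^2:
  A. A: ✗ does not match
  B. mA/cm²: ✓ matches
  C. A·m²: ✗ does not match
  D. A/m: ✗ does not match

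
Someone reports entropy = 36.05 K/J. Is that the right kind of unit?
No

entropy has SI base units: kg * m^2 / (s^2 * K)
K/J does NOT reduce to kg * m^2 / (s^2 * K); a valid unit for entropy would be e.g. J/K.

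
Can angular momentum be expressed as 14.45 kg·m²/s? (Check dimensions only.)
Yes

angular momentum has SI base units: kg * m^2 / s
kg·m²/s reduces to the same SI base units, so it is a valid unit for angular momentum.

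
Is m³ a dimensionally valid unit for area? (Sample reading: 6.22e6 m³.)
No

area has SI base units: m^2
m³ does NOT reduce to m^2; a valid unit for area would be e.g. m².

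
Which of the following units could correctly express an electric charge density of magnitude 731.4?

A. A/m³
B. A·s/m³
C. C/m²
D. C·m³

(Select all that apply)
B

electric charge density has SI base units: A * s / m^3

Checking each option against A * s / m^3:
  A. A/m³: ✗ does not match
  B. A·s/m³: ✓ matches
  C. C/m²: ✗ does not match
  D. C·m³: ✗ does not match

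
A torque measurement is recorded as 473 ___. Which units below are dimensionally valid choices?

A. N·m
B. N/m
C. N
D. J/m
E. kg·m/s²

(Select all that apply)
A

torque has SI base units: kg * m^2 / s^2

Checking each option against kg * m^2 / s^2:
  A. N·m: ✓ matches
  B. N/m: ✗ does not match
  C. N: ✗ does not match
  D. J/m: ✗ does not match
  E. kg·m/s²: ✗ does not match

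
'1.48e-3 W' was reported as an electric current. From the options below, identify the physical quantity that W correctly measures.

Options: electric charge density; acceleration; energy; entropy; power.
power

electric current should have units dimensionally equivalent to A (e.g. A).
The given unit 'W' reduces to kg * m^2 / s^3. Of the listed options, that is the dimensionality of power.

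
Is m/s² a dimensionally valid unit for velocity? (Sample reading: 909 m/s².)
No

velocity has SI base units: m / s
m/s² does NOT reduce to m / s; a valid unit for velocity would be e.g. m/s.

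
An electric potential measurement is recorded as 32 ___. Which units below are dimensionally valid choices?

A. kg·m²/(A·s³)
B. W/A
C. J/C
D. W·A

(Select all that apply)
A, B, C

electric potential has SI base units: kg * m^2 / (A * s^3)

Checking each option against kg * m^2 / (A * s^3):
  A. kg·m²/(A·s³): ✓ matches
  B. W/A: ✓ matches
  C. J/C: ✓ matches
  D. W·A: ✗ does not match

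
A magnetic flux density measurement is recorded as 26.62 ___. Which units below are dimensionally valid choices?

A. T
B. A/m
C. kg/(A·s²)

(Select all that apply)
A, C

magnetic flux density has SI base units: kg / (A * s^2)

Checking each option against kg / (A * s^2):
  A. T: ✓ matches
  B. A/m: ✗ does not match
  C. kg/(A·s²): ✓ matches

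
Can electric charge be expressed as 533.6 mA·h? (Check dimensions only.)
Yes

electric charge has SI base units: A * s
mA·h reduces to the same SI base units, so it is a valid unit for electric charge.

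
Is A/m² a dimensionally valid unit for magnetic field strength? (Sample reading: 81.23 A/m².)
No

magnetic field strength has SI base units: A / m
A/m² does NOT reduce to A / m; a valid unit for magnetic field strength would be e.g. A/m.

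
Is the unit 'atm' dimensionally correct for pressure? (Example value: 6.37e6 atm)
Yes

pressure has SI base units: kg / (m * s^2)
atm reduces to the same SI base units, so it is a valid unit for pressure.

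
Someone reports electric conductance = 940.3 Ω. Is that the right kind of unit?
No

electric conductance has SI base units: A^2 * s^3 / (kg * m^2)
Ω does NOT reduce to A^2 * s^3 / (kg * m^2); a valid unit for electric conductance would be e.g. S.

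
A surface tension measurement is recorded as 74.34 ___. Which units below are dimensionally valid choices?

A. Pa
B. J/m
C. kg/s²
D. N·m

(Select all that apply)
C

surface tension has SI base units: kg / s^2

Checking each option against kg / s^2:
  A. Pa: ✗ does not match
  B. J/m: ✗ does not match
  C. kg/s²: ✓ matches
  D. N·m: ✗ does not match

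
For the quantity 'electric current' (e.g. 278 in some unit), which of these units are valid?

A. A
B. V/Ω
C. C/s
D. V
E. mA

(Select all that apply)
A, B, C, E

electric current has SI base units: A

Checking each option against A:
  A. A: ✓ matches
  B. V/Ω: ✓ matches
  C. C/s: ✓ matches
  D. V: ✗ does not match
  E. mA: ✓ matches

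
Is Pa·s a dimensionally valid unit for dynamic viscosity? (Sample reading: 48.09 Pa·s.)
Yes

dynamic viscosity has SI base units: kg / (m * s)
Pa·s reduces to the same SI base units, so it is a valid unit for dynamic viscosity.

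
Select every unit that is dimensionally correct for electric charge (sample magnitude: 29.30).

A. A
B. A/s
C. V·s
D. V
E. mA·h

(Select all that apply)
E

electric charge has SI base units: A * s

Checking each option against A * s:
  A. A: ✗ does not match
  B. A/s: ✗ does not match
  C. V·s: ✗ does not match
  D. V: ✗ does not match
  E. mA·h: ✓ matches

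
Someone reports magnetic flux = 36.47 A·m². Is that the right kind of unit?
No

magnetic flux has SI base units: kg * m^2 / (A * s^2)
A·m² does NOT reduce to kg * m^2 / (A * s^2); a valid unit for magnetic flux would be e.g. Wb.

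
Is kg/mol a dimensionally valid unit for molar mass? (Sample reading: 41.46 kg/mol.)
Yes

molar mass has SI base units: kg / mol
kg/mol reduces to the same SI base units, so it is a valid unit for molar mass.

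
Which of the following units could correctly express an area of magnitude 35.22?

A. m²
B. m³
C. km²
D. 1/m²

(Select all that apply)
A, C

area has SI base units: m^2

Checking each option against m^2:
  A. m²: ✓ matches
  B. m³: ✗ does not match
  C. km²: ✓ matches
  D. 1/m²: ✗ does not match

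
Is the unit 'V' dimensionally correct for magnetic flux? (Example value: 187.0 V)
No

magnetic flux has SI base units: kg * m^2 / (A * s^2)
V does NOT reduce to kg * m^2 / (A * s^2); a valid unit for magnetic flux would be e.g. Wb.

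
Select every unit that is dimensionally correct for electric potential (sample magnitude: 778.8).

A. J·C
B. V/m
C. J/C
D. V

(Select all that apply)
C, D

electric potential has SI base units: kg * m^2 / (A * s^3)

Checking each option against kg * m^2 / (A * s^3):
  A. J·C: ✗ does not match
  B. V/m: ✗ does not match
  C. J/C: ✓ matches
  D. V: ✓ matches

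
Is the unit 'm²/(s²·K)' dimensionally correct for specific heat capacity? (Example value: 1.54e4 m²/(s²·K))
Yes

specific heat capacity has SI base units: m^2 / (s^2 * K)
m²/(s²·K) reduces to the same SI base units, so it is a valid unit for specific heat capacity.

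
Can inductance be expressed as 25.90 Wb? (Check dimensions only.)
No

inductance has SI base units: kg * m^2 / (A^2 * s^2)
Wb does NOT reduce to kg * m^2 / (A^2 * s^2); a valid unit for inductance would be e.g. H.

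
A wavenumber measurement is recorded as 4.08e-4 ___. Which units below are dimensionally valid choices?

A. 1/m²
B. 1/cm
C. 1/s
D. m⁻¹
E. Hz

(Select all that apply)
B, D

wavenumber has SI base units: 1 / m

Checking each option against 1 / m:
  A. 1/m²: ✗ does not match
  B. 1/cm: ✓ matches
  C. 1/s: ✗ does not match
  D. m⁻¹: ✓ matches
  E. Hz: ✗ does not match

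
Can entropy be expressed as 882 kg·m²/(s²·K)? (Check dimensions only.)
Yes

entropy has SI base units: kg * m^2 / (s^2 * K)
kg·m²/(s²·K) reduces to the same SI base units, so it is a valid unit for entropy.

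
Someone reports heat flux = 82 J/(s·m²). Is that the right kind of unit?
Yes

heat flux has SI base units: kg / s^3
J/(s·m²) reduces to the same SI base units, so it is a valid unit for heat flux.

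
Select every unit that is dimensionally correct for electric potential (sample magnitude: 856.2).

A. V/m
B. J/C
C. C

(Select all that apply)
B

electric potential has SI base units: kg * m^2 / (A * s^3)

Checking each option against kg * m^2 / (A * s^3):
  A. V/m: ✗ does not match
  B. J/C: ✓ matches
  C. C: ✗ does not match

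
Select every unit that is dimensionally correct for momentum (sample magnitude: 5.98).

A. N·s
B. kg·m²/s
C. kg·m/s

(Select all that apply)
A, C

momentum has SI base units: kg * m / s

Checking each option against kg * m / s:
  A. N·s: ✓ matches
  B. kg·m²/s: ✗ does not match
  C. kg·m/s: ✓ matches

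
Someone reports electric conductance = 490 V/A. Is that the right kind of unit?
No

electric conductance has SI base units: A^2 * s^3 / (kg * m^2)
V/A does NOT reduce to A^2 * s^3 / (kg * m^2); a valid unit for electric conductance would be e.g. S.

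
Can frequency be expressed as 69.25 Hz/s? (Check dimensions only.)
No

frequency has SI base units: 1 / s
Hz/s does NOT reduce to 1 / s; a valid unit for frequency would be e.g. Hz.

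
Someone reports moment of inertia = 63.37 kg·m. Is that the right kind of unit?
No

moment of inertia has SI base units: kg * m^2
kg·m does NOT reduce to kg * m^2; a valid unit for moment of inertia would be e.g. kg·m².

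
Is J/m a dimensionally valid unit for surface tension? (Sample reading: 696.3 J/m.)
No

surface tension has SI base units: kg / s^2
J/m does NOT reduce to kg / s^2; a valid unit for surface tension would be e.g. N/m.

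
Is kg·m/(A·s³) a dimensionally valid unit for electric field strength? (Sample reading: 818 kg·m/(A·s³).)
Yes

electric field strength has SI base units: kg * m / (A * s^3)
kg·m/(A·s³) reduces to the same SI base units, so it is a valid unit for electric field strength.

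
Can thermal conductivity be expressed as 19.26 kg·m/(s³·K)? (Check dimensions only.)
Yes

thermal conductivity has SI base units: kg * m / (s^3 * K)
kg·m/(s³·K) reduces to the same SI base units, so it is a valid unit for thermal conductivity.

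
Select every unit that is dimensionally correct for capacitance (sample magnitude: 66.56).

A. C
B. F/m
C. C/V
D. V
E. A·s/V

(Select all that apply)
C, E

capacitance has SI base units: A^2 * s^4 / (kg * m^2)

Checking each option against A^2 * s^4 / (kg * m^2):
  A. C: ✗ does not match
  B. F/m: ✗ does not match
  C. C/V: ✓ matches
  D. V: ✗ does not match
  E. A·s/V: ✓ matches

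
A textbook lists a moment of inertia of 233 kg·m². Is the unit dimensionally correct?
Yes

moment of inertia has SI base units: kg * m^2
kg·m² reduces to the same SI base units, so it is a valid unit for moment of inertia.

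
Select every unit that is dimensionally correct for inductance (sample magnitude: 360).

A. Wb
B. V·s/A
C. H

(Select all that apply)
B, C

inductance has SI base units: kg * m^2 / (A^2 * s^2)

Checking each option against kg * m^2 / (A^2 * s^2):
  A. Wb: ✗ does not match
  B. V·s/A: ✓ matches
  C. H: ✓ matches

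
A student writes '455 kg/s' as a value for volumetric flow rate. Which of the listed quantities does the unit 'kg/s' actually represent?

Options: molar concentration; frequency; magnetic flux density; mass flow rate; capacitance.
mass flow rate

volumetric flow rate should have units dimensionally equivalent to m^3 / s (e.g. m³/s).
The given unit 'kg/s' reduces to kg / s. Of the listed options, that is the dimensionality of mass flow rate.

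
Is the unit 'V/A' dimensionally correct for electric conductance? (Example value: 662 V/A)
No

electric conductance has SI base units: A^2 * s^3 / (kg * m^2)
V/A does NOT reduce to A^2 * s^3 / (kg * m^2); a valid unit for electric conductance would be e.g. S.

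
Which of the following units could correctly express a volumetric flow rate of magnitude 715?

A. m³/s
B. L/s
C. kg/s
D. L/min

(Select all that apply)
A, B, D

volumetric flow rate has SI base units: m^3 / s

Checking each option against m^3 / s:
  A. m³/s: ✓ matches
  B. L/s: ✓ matches
  C. kg/s: ✗ does not match
  D. L/min: ✓ matches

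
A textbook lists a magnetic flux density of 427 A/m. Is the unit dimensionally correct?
No

magnetic flux density has SI base units: kg / (A * s^2)
A/m does NOT reduce to kg / (A * s^2); a valid unit for magnetic flux density would be e.g. T.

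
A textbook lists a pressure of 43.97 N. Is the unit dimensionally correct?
No

pressure has SI base units: kg / (m * s^2)
N does NOT reduce to kg / (m * s^2); a valid unit for pressure would be e.g. Pa.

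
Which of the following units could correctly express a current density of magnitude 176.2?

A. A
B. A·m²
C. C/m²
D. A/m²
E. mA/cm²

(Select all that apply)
D, E

current density has SI base units: A / m^2

Checking each option against A / m^2:
  A. A: ✗ does not match
  B. A·m²: ✗ does not match
  C. C/m²: ✗ does not match
  D. A/m²: ✓ matches
  E. mA/cm²: ✓ matches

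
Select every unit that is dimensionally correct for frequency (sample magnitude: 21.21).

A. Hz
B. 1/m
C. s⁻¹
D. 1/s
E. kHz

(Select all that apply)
A, C, D, E

frequency has SI base units: 1 / s

Checking each option against 1 / s:
  A. Hz: ✓ matches
  B. 1/m: ✗ does not match
  C. s⁻¹: ✓ matches
  D. 1/s: ✓ matches
  E. kHz: ✓ matches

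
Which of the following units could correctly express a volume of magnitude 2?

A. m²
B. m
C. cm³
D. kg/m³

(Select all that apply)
C

volume has SI base units: m^3

Checking each option against m^3:
  A. m²: ✗ does not match
  B. m: ✗ does not match
  C. cm³: ✓ matches
  D. kg/m³: ✗ does not match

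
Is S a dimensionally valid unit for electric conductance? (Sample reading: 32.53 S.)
Yes

electric conductance has SI base units: A^2 * s^3 / (kg * m^2)
S reduces to the same SI base units, so it is a valid unit for electric conductance.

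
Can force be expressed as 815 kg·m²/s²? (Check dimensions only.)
No

force has SI base units: kg * m / s^2
kg·m²/s² does NOT reduce to kg * m / s^2; a valid unit for force would be e.g. N.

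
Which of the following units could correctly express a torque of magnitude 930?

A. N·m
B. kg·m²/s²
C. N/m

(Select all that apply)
A, B

torque has SI base units: kg * m^2 / s^2

Checking each option against kg * m^2 / s^2:
  A. N·m: ✓ matches
  B. kg·m²/s²: ✓ matches
  C. N/m: ✗ does not match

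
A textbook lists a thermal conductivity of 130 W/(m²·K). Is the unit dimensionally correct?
No

thermal conductivity has SI base units: kg * m / (s^3 * K)
W/(m²·K) does NOT reduce to kg * m / (s^3 * K); a valid unit for thermal conductivity would be e.g. W/(m·K).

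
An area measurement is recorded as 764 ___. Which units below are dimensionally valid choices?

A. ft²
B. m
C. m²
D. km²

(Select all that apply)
A, C, D

area has SI base units: m^2

Checking each option against m^2:
  A. ft²: ✓ matches
  B. m: ✗ does not match
  C. m²: ✓ matches
  D. km²: ✓ matches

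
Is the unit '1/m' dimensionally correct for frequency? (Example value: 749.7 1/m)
No

frequency has SI base units: 1 / s
1/m does NOT reduce to 1 / s; a valid unit for frequency would be e.g. Hz.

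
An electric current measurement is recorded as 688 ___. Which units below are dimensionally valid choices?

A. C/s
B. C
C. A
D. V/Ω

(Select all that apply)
A, C, D

electric current has SI base units: A

Checking each option against A:
  A. C/s: ✓ matches
  B. C: ✗ does not match
  C. A: ✓ matches
  D. V/Ω: ✓ matches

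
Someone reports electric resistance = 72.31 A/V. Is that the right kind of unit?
No

electric resistance has SI base units: kg * m^2 / (A^2 * s^3)
A/V does NOT reduce to kg * m^2 / (A^2 * s^3); a valid unit for electric resistance would be e.g. Ω.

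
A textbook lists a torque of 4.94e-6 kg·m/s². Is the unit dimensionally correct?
No

torque has SI base units: kg * m^2 / s^2
kg·m/s² does NOT reduce to kg * m^2 / s^2; a valid unit for torque would be e.g. N·m.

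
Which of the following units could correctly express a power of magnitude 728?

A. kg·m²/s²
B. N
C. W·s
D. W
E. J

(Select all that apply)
D

power has SI base units: kg * m^2 / s^3

Checking each option against kg * m^2 / s^3:
  A. kg·m²/s²: ✗ does not match
  B. N: ✗ does not match
  C. W·s: ✗ does not match
  D. W: ✓ matches
  E. J: ✗ does not match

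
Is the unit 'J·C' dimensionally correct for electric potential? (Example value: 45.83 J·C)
No

electric potential has SI base units: kg * m^2 / (A * s^3)
J·C does NOT reduce to kg * m^2 / (A * s^3); a valid unit for electric potential would be e.g. V.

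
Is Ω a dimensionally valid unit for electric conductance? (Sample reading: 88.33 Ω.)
No

electric conductance has SI base units: A^2 * s^3 / (kg * m^2)
Ω does NOT reduce to A^2 * s^3 / (kg * m^2); a valid unit for electric conductance would be e.g. S.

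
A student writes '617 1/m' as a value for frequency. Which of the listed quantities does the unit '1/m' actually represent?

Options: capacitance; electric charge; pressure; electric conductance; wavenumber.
wavenumber

frequency should have units dimensionally equivalent to 1 / s (e.g. Hz).
The given unit '1/m' reduces to 1 / m. Of the listed options, that is the dimensionality of wavenumber.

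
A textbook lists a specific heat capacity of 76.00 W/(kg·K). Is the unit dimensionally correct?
No

specific heat capacity has SI base units: m^2 / (s^2 * K)
W/(kg·K) does NOT reduce to m^2 / (s^2 * K); a valid unit for specific heat capacity would be e.g. J/(kg·K).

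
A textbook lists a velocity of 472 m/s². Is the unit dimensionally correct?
No

velocity has SI base units: m / s
m/s² does NOT reduce to m / s; a valid unit for velocity would be e.g. m/s.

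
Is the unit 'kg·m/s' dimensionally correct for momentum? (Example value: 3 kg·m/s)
Yes

momentum has SI base units: kg * m / s
kg·m/s reduces to the same SI base units, so it is a valid unit for momentum.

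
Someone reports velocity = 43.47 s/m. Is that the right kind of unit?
No

velocity has SI base units: m / s
s/m does NOT reduce to m / s; a valid unit for velocity would be e.g. m/s.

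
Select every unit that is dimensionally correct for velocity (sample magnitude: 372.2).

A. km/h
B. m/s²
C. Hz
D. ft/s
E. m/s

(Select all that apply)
A, D, E

velocity has SI base units: m / s

Checking each option against m / s:
  A. km/h: ✓ matches
  B. m/s²: ✗ does not match
  C. Hz: ✗ does not match
  D. ft/s: ✓ matches
  E. m/s: ✓ matches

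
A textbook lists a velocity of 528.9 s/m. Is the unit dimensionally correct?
No

velocity has SI base units: m / s
s/m does NOT reduce to m / s; a valid unit for velocity would be e.g. m/s.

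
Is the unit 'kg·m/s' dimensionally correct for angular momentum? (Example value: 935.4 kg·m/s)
No

angular momentum has SI base units: kg * m^2 / s
kg·m/s does NOT reduce to kg * m^2 / s; a valid unit for angular momentum would be e.g. kg·m²/s.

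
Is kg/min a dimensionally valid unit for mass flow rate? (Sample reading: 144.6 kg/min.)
Yes

mass flow rate has SI base units: kg / s
kg/min reduces to the same SI base units, so it is a valid unit for mass flow rate.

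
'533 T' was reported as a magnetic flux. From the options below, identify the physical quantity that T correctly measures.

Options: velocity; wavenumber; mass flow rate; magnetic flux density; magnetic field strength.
magnetic flux density

magnetic flux should have units dimensionally equivalent to kg * m^2 / (A * s^2) (e.g. Wb).
The given unit 'T' reduces to kg / (A * s^2). Of the listed options, that is the dimensionality of magnetic flux density.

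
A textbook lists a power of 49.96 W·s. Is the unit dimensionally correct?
No

power has SI base units: kg * m^2 / s^3
W·s does NOT reduce to kg * m^2 / s^3; a valid unit for power would be e.g. W.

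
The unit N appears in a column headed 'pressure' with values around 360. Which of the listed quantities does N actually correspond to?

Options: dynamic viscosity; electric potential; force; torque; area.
force

pressure should have units dimensionally equivalent to kg / (m * s^2) (e.g. Pa).
The given unit 'N' reduces to kg * m / s^2. Of the listed options, that is the dimensionality of force.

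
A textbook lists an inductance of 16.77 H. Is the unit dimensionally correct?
Yes

inductance has SI base units: kg * m^2 / (A^2 * s^2)
H reduces to the same SI base units, so it is a valid unit for inductance.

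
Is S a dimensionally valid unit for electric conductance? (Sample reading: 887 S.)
Yes

electric conductance has SI base units: A^2 * s^3 / (kg * m^2)
S reduces to the same SI base units, so it is a valid unit for electric conductance.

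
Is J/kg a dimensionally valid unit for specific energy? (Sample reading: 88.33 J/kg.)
Yes

specific energy has SI base units: m^2 / s^2
J/kg reduces to the same SI base units, so it is a valid unit for specific energy.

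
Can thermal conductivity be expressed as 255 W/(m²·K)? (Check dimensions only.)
No

thermal conductivity has SI base units: kg * m / (s^3 * K)
W/(m²·K) does NOT reduce to kg * m / (s^3 * K); a valid unit for thermal conductivity would be e.g. W/(m·K).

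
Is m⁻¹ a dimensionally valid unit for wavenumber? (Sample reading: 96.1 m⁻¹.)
Yes

wavenumber has SI base units: 1 / m
m⁻¹ reduces to the same SI base units, so it is a valid unit for wavenumber.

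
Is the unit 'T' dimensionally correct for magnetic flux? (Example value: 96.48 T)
No

magnetic flux has SI base units: kg * m^2 / (A * s^2)
T does NOT reduce to kg * m^2 / (A * s^2); a valid unit for magnetic flux would be e.g. Wb.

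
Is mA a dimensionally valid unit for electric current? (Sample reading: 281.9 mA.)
Yes

electric current has SI base units: A
mA reduces to the same SI base units, so it is a valid unit for electric current.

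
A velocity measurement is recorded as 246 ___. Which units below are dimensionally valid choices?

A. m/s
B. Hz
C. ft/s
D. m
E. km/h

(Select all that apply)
A, C, E

velocity has SI base units: m / s

Checking each option against m / s:
  A. m/s: ✓ matches
  B. Hz: ✗ does not match
  C. ft/s: ✓ matches
  D. m: ✗ does not match
  E. km/h: ✓ matches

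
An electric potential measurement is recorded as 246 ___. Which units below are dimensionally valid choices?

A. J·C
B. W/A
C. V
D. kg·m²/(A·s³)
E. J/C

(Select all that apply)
B, C, D, E

electric potential has SI base units: kg * m^2 / (A * s^3)

Checking each option against kg * m^2 / (A * s^3):
  A. J·C: ✗ does not match
  B. W/A: ✓ matches
  C. V: ✓ matches
  D. kg·m²/(A·s³): ✓ matches
  E. J/C: ✓ matches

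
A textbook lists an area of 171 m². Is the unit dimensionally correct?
Yes

area has SI base units: m^2
m² reduces to the same SI base units, so it is a valid unit for area.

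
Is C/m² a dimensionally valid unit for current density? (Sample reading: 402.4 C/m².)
No

current density has SI base units: A / m^2
C/m² does NOT reduce to A / m^2; a valid unit for current density would be e.g. A/m².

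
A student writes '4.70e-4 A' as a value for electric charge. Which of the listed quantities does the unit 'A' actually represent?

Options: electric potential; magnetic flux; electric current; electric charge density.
electric current

electric charge should have units dimensionally equivalent to A * s (e.g. C).
The given unit 'A' reduces to A. Of the listed options, that is the dimensionality of electric current.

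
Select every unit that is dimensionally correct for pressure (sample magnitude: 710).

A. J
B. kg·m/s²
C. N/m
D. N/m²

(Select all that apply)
D

pressure has SI base units: kg / (m * s^2)

Checking each option against kg / (m * s^2):
  A. J: ✗ does not match
  B. kg·m/s²: ✗ does not match
  C. N/m: ✗ does not match
  D. N/m²: ✓ matches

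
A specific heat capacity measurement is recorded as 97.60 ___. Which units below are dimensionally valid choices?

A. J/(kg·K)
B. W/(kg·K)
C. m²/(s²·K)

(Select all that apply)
A, C

specific heat capacity has SI base units: m^2 / (s^2 * K)

Checking each option against m^2 / (s^2 * K):
  A. J/(kg·K): ✓ matches
  B. W/(kg·K): ✗ does not match
  C. m²/(s²·K): ✓ matches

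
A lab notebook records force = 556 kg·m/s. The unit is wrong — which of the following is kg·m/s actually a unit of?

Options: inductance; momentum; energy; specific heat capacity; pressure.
momentum

force should have units dimensionally equivalent to kg * m / s^2 (e.g. N).
The given unit 'kg·m/s' reduces to kg * m / s. Of the listed options, that is the dimensionality of momentum.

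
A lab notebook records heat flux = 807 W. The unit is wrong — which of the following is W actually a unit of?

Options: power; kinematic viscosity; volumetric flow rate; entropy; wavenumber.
power

heat flux should have units dimensionally equivalent to kg / s^3 (e.g. W/m²).
The given unit 'W' reduces to kg * m^2 / s^3. Of the listed options, that is the dimensionality of power.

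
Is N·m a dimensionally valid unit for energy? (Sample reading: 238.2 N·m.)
Yes

energy has SI base units: kg * m^2 / s^2
N·m reduces to the same SI base units, so it is a valid unit for energy.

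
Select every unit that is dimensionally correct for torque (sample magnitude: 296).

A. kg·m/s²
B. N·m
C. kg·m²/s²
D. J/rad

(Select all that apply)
B, C, D

torque has SI base units: kg * m^2 / s^2

Checking each option against kg * m^2 / s^2:
  A. kg·m/s²: ✗ does not match
  B. N·m: ✓ matches
  C. kg·m²/s²: ✓ matches
  D. J/rad: ✓ matches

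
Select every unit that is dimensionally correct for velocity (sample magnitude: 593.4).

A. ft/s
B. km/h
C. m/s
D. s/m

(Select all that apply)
A, B, C

velocity has SI base units: m / s

Checking each option against m / s:
  A. ft/s: ✓ matches
  B. km/h: ✓ matches
  C. m/s: ✓ matches
  D. s/m: ✗ does not match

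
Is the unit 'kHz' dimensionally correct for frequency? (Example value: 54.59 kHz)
Yes

frequency has SI base units: 1 / s
kHz reduces to the same SI base units, so it is a valid unit for frequency.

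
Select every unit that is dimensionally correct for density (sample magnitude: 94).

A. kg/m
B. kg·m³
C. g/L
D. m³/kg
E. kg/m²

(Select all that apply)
C

density has SI base units: kg / m^3

Checking each option against kg / m^3:
  A. kg/m: ✗ does not match
  B. kg·m³: ✗ does not match
  C. g/L: ✓ matches
  D. m³/kg: ✗ does not match
  E. kg/m²: ✗ does not match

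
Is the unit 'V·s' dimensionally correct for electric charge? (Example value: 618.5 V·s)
No

electric charge has SI base units: A * s
V·s does NOT reduce to A * s; a valid unit for electric charge would be e.g. C.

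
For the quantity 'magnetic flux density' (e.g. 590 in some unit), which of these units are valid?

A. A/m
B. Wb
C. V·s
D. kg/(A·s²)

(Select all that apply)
D

magnetic flux density has SI base units: kg / (A * s^2)

Checking each option against kg / (A * s^2):
  A. A/m: ✗ does not match
  B. Wb: ✗ does not match
  C. V·s: ✗ does not match
  D. kg/(A·s²): ✓ matches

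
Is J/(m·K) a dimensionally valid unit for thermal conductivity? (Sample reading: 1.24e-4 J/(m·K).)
No

thermal conductivity has SI base units: kg * m / (s^3 * K)
J/(m·K) does NOT reduce to kg * m / (s^3 * K); a valid unit for thermal conductivity would be e.g. W/(m·K).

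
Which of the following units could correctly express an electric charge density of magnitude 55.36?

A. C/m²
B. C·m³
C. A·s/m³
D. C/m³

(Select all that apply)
C, D

electric charge density has SI base units: A * s / m^3

Checking each option against A * s / m^3:
  A. C/m²: ✗ does not match
  B. C·m³: ✗ does not match
  C. A·s/m³: ✓ matches
  D. C/m³: ✓ matches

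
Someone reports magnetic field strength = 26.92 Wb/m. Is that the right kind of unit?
No

magnetic field strength has SI base units: A / m
Wb/m does NOT reduce to A / m; a valid unit for magnetic field strength would be e.g. A/m.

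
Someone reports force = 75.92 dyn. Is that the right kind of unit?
Yes

force has SI base units: kg * m / s^2
dyn reduces to the same SI base units, so it is a valid unit for force.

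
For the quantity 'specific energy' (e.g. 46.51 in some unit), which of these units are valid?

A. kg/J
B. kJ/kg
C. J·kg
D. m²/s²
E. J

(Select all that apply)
B, D

specific energy has SI base units: m^2 / s^2

Checking each option against m^2 / s^2:
  A. kg/J: ✗ does not match
  B. kJ/kg: ✓ matches
  C. J·kg: ✗ does not match
  D. m²/s²: ✓ matches
  E. J: ✗ does not match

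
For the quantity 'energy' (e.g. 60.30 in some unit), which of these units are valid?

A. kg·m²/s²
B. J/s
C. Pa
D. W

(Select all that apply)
A

energy has SI base units: kg * m^2 / s^2

Checking each option against kg * m^2 / s^2:
  A. kg·m²/s²: ✓ matches
  B. J/s: ✗ does not match
  C. Pa: ✗ does not match
  D. W: ✗ does not match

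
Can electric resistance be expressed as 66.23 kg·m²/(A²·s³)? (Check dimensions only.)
Yes

electric resistance has SI base units: kg * m^2 / (A^2 * s^3)
kg·m²/(A²·s³) reduces to the same SI base units, so it is a valid unit for electric resistance.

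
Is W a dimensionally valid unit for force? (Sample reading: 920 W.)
No

force has SI base units: kg * m / s^2
W does NOT reduce to kg * m / s^2; a valid unit for force would be e.g. N.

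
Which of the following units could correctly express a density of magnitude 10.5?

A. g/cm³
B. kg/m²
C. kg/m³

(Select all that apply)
A, C

density has SI base units: kg / m^3

Checking each option against kg / m^3:
  A. g/cm³: ✓ matches
  B. kg/m²: ✗ does not match
  C. kg/m³: ✓ matches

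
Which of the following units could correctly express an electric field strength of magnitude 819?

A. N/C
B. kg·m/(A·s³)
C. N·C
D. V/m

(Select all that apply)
A, B, D

electric field strength has SI base units: kg * m / (A * s^3)

Checking each option against kg * m / (A * s^3):
  A. N/C: ✓ matches
  B. kg·m/(A·s³): ✓ matches
  C. N·C: ✗ does not match
  D. V/m: ✓ matches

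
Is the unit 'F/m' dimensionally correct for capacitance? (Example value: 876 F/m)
No

capacitance has SI base units: A^2 * s^4 / (kg * m^2)
F/m does NOT reduce to A^2 * s^4 / (kg * m^2); a valid unit for capacitance would be e.g. F.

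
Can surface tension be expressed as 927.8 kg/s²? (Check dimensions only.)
Yes

surface tension has SI base units: kg / s^2
kg/s² reduces to the same SI base units, so it is a valid unit for surface tension.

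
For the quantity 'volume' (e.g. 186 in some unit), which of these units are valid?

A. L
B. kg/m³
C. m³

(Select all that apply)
A, C

volume has SI base units: m^3

Checking each option against m^3:
  A. L: ✓ matches
  B. kg/m³: ✗ does not match
  C. m³: ✓ matches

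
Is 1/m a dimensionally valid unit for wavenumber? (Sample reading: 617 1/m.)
Yes

wavenumber has SI base units: 1 / m
1/m reduces to the same SI base units, so it is a valid unit for wavenumber.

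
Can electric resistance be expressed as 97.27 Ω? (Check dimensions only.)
Yes

electric resistance has SI base units: kg * m^2 / (A^2 * s^3)
Ω reduces to the same SI base units, so it is a valid unit for electric resistance.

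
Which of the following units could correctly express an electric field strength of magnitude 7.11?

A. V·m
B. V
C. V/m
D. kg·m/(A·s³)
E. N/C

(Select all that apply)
C, D, E

electric field strength has SI base units: kg * m / (A * s^3)

Checking each option against kg * m / (A * s^3):
  A. V·m: ✗ does not match
  B. V: ✗ does not match
  C. V/m: ✓ matches
  D. kg·m/(A·s³): ✓ matches
  E. N/C: ✓ matches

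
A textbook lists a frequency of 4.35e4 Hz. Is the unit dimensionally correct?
Yes

frequency has SI base units: 1 / s
Hz reduces to the same SI base units, so it is a valid unit for frequency.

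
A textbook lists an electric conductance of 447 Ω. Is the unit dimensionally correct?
No

electric conductance has SI base units: A^2 * s^3 / (kg * m^2)
Ω does NOT reduce to A^2 * s^3 / (kg * m^2); a valid unit for electric conductance would be e.g. S.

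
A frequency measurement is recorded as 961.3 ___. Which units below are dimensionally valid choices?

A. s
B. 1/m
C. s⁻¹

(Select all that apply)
C

frequency has SI base units: 1 / s

Checking each option against 1 / s:
  A. s: ✗ does not match
  B. 1/m: ✗ does not match
  C. s⁻¹: ✓ matches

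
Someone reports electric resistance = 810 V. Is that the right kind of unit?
No

electric resistance has SI base units: kg * m^2 / (A^2 * s^3)
V does NOT reduce to kg * m^2 / (A^2 * s^3); a valid unit for electric resistance would be e.g. Ω.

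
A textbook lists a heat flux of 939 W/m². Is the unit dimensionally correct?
Yes

heat flux has SI base units: kg / s^3
W/m² reduces to the same SI base units, so it is a valid unit for heat flux.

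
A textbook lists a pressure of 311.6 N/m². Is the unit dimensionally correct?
Yes

pressure has SI base units: kg / (m * s^2)
N/m² reduces to the same SI base units, so it is a valid unit for pressure.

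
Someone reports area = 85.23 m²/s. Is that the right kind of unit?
No

area has SI base units: m^2
m²/s does NOT reduce to m^2; a valid unit for area would be e.g. m².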